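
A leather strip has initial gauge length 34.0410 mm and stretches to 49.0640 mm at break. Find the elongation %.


Formula: Elongation = (Lf - L0) / L0 * 100
Substituting: Elongation = (49.0640 - 34.0410) / 34.0410 * 100
Result: 44.1321 %


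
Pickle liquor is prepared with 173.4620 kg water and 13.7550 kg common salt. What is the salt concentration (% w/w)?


Formula: Conc = salt / (water + salt) * 100
Substituting: Conc = 13.7550 / (173.4620 + 13.7550) * 100
Result: 7.3471 %


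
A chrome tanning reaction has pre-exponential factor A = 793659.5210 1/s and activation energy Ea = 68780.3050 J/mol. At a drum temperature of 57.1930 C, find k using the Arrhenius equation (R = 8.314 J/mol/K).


T_K = T_C + 273.15 = 57.1930 + 273.15 = 330.3430 K
exponent = -Ea / (R * T_K) = -68780.3050 / (8.314 * 330.3430) = -25.0432
k = A * exp(exponent) = 793659.5210 * exp(-25.0432) = 1.0557e-05 1/s


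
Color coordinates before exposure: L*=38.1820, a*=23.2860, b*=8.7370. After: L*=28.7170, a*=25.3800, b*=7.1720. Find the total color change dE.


dL = -9.4650, da = 2.0940, db = -1.5650
dE = sqrt((-9.4650)^2 + 2.0940^2 + (-1.5650)^2) = 9.8194


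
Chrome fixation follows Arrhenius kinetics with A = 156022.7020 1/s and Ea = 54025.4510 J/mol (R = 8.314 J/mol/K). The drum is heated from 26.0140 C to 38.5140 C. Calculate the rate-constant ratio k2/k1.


T1 = 26.0140 + 273.15 = 299.1640 K; T2 = 38.5140 + 273.15 = 311.6640 K
k1 = A * exp(-Ea/(R*T1)) = 156022.7020 * exp(-54025.4510/(8.314*299.1640)) = 5.7530e-05 1/s
k2 = A * exp(-Ea/(R*T2)) = 156022.7020 * exp(-54025.4510/(8.314*311.6640)) = 1.3748e-04 1/s
k2/k1 = 1.3748e-04 / 5.7530e-05 = 2.3897


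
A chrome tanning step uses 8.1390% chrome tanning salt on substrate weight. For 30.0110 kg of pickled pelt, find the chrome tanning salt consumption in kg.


Formula: Chrome = substrate * pct / 100
Substituting: Chrome = 30.0110 * 8.1390 / 100
Result: 2.4426 kg


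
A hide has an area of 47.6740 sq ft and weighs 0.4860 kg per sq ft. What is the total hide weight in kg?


Formula: Weight = area * weight_per_sqft
Substituting: Weight = 47.6740 * 0.4860
Result: 23.1696 kg


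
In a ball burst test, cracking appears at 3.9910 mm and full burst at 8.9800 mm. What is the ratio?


Formula: Ratio = crack / burst
Substituting: Ratio = 3.9910 / 8.9800
Result: 0.4444


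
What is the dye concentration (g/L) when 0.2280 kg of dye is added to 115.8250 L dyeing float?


Formula: Conc = dye_mass(kg) / volume(L) * 1000
Substituting: Conc = 0.2280 / 115.8250 * 1000
Result: 1.9685 g/L


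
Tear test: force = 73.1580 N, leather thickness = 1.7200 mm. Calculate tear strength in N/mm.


Formula: Tear strength = force / thickness
Substituting: Tear strength = 73.1580 / 1.7200
Result: 42.5337 N/mm


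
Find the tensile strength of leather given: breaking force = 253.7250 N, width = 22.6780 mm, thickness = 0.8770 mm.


Formula: TS = force / (width * thickness)
Substituting: TS = 253.7250 / (22.6780 * 0.8770)
Result: 12.7573 N/mm^2


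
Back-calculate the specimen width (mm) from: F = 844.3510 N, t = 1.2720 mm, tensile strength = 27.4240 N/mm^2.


Formula: w = F / (TS * t)
Substituting: w = 844.3510 / (27.4240 * 1.2720)
Result: 24.2050 mm


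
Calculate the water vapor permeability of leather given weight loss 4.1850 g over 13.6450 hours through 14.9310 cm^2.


Formula: WVP = loss / (area * time)
Substituting: WVP = 4.1850 / (14.9310 * 13.6450)
Result: 0.0205415 g/(cm^2*hr)


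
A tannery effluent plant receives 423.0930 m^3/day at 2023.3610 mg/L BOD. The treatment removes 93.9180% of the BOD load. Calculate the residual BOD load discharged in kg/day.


Load_in = volume * conc / 1000 = 423.0930 * 2023.3610 / 1000 = 856.0699 kg/day
Removed = Load_in * eff / 100 = 856.0699 * 93.9180 / 100 = 804.0037 kg/day
Load_out = Load_in - Removed = 856.0699 - 804.0037 = 52.0662 kg/day


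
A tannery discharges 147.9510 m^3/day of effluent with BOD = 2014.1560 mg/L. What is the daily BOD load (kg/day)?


Formula: BOD_load = volume * conc / 1000
Substituting: BOD_load = 147.9510 * 2014.1560 / 1000
Result: 297.9964 kg/day


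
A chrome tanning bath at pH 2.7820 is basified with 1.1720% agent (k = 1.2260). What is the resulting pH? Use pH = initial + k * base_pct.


Formula: pH_final = pH_initial + k * base_pct
Substituting: pH_final = 2.7820 + 1.2260 * 1.1720
Result: 4.2189


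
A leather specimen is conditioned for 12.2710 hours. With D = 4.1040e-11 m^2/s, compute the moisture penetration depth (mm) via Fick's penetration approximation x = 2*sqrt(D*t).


t = 12.2710 hr * 3600 = 44175.6000 s
D * t = 4.1040e-11 * 44175.6000 = 1.8130e-06
x = 2 * sqrt(D*t) = 2 * sqrt(1.8130e-06) = 0.00269293 m = 2.6929 mm


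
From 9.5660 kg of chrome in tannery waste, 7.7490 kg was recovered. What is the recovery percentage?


Formula: Recovery = recovered / input * 100
Substituting: Recovery = 7.7490 / 9.5660 * 100
Result: 81.0056 %


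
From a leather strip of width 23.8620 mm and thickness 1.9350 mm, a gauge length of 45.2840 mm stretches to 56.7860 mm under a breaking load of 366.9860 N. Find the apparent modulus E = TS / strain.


TS = F / (w * t) = 366.9860 / (23.8620 * 1.9350) = 7.9481 N/mm^2
strain = (Lf - L0) / L0 = (56.7860 - 45.2840) / 45.2840 = 0.2540
E = TS / strain = 7.9481 / 0.2540 = 31.2920 N/mm^2


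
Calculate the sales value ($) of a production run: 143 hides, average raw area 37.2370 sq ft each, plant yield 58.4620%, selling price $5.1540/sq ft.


Raw_total = N * avg_area = 143 * 37.2370 = 5324.8910 sq ft
Finished = Raw_total * yield / 100 = 5324.8910 * 58.4620 / 100 = 3113.0378 sq ft
Value = Finished * price = 3113.0378 * 5.1540 = 16044.5967 $


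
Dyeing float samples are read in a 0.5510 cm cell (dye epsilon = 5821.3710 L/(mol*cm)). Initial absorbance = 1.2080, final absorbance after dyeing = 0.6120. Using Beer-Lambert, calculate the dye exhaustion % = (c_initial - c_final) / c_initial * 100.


c_initial = A_i / (epsilon * l) = 1.2080 / (5821.3710 * 0.5510) = 3.7661e-04 mol/L
c_final = A_f / (epsilon * l) = 0.6120 / (5821.3710 * 0.5510) = 1.9080e-04 mol/L
Exhaustion = (c_initial - c_final) / c_initial * 100 = (3.7661e-04 - 1.9080e-04) / 3.7661e-04 * 100 = 49.3377 %


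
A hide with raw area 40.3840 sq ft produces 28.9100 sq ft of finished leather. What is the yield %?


Formula: Yield = finished / raw * 100
Substituting: Yield = 28.9100 / 40.3840 * 100
Result: 71.5878 %


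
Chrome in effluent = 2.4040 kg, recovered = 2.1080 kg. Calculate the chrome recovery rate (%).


Formula: Recovery = recovered / input * 100
Substituting: Recovery = 2.1080 / 2.4040 * 100
Result: 87.6872 %


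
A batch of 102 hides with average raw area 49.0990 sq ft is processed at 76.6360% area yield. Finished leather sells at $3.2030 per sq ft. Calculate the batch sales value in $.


Raw_total = N * avg_area = 102 * 49.0990 = 5008.0980 sq ft
Finished = Raw_total * yield / 100 = 5008.0980 * 76.6360 / 100 = 3838.0060 sq ft
Value = Finished * price = 3838.0060 * 3.2030 = 12293.1332 $


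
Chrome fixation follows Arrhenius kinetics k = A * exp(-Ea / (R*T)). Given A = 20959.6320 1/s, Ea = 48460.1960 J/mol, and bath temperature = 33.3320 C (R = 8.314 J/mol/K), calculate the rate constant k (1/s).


T_K = T_C + 273.15 = 33.3320 + 273.15 = 306.4820 K
exponent = -Ea / (R * T_K) = -48460.1960 / (8.314 * 306.4820) = -19.0182
k = A * exp(exponent) = 20959.6320 * exp(-19.0182) = 1.1531e-04 1/s


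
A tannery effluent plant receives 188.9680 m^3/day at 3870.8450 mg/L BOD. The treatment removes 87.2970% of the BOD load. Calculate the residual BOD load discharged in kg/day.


Load_in = volume * conc / 1000 = 188.9680 * 3870.8450 / 1000 = 731.4658 kg/day
Removed = Load_in * eff / 100 = 731.4658 * 87.2970 / 100 = 638.5477 kg/day
Load_out = Load_in - Removed = 731.4658 - 638.5477 = 92.9181 kg/day


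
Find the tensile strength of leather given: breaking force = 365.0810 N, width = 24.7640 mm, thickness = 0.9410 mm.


Formula: TS = force / (width * thickness)
Substituting: TS = 365.0810 / (24.7640 * 0.9410)
Result: 15.6667 N/mm^2


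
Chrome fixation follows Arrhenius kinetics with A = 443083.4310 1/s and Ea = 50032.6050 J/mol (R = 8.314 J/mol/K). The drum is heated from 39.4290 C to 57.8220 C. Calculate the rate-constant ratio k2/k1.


T1 = 39.4290 + 273.15 = 312.5790 K; T2 = 57.8220 + 273.15 = 330.9720 K
k1 = A * exp(-Ea/(R*T1)) = 443083.4310 * exp(-50032.6050/(8.314*312.5790)) = 0.00192888 1/s
k2 = A * exp(-Ea/(R*T2)) = 443083.4310 * exp(-50032.6050/(8.314*330.9720)) = 0.00562287 1/s
k2/k1 = 0.00562287 / 0.00192888 = 2.9151


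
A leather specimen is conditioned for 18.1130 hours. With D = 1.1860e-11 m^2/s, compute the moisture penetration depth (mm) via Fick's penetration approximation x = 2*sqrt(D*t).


t = 18.1130 hr * 3600 = 65206.8000 s
D * t = 1.1860e-11 * 65206.8000 = 7.7335e-07
x = 2 * sqrt(D*t) = 2 * sqrt(7.7335e-07) = 0.00175881 m = 1.7588 mm


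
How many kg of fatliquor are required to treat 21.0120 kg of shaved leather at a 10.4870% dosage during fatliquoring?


Formula: Fat = substrate * pct / 100
Substituting: Fat = 21.0120 * 10.4870 / 100
Result: 2.2035 kg


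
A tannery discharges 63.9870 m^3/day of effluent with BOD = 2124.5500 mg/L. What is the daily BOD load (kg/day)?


Formula: BOD_load = volume * conc / 1000
Substituting: BOD_load = 63.9870 * 2124.5500 / 1000
Result: 135.9436 kg/day


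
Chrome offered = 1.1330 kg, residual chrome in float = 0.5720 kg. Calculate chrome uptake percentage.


Formula: Uptake = (offered - residual) / offered * 100
Substituting: Uptake = (1.1330 - 0.5720) / 1.1330 * 100
Result: 49.5146 %


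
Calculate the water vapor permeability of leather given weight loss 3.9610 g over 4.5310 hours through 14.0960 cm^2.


Formula: WVP = loss / (area * time)
Substituting: WVP = 3.9610 / (14.0960 * 4.5310)
Result: 0.0620176 g/(cm^2*hr)


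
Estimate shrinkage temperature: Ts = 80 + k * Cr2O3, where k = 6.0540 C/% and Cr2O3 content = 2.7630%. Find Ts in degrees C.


Formula: Ts = 80 + k * Cr2O3
Substituting: Ts = 80 + 6.0540 * 2.7630
Result: 96.7272 C


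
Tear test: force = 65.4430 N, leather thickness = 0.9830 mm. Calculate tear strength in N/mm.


Formula: Tear strength = force / thickness
Substituting: Tear strength = 65.4430 / 0.9830
Result: 66.5748 N/mm


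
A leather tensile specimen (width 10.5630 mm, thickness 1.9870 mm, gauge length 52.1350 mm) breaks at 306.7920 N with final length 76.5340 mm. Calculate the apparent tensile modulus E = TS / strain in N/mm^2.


TS = F / (w * t) = 306.7920 / (10.5630 * 1.9870) = 14.6170 N/mm^2
strain = (Lf - L0) / L0 = (76.5340 - 52.1350) / 52.1350 = 0.4680
E = TS / strain = 14.6170 / 0.4680 = 31.2332 N/mm^2


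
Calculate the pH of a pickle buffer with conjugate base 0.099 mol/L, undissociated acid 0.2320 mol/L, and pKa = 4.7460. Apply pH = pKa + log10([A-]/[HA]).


ratio = [A-] / [HA] = 0.099 / 0.2320 = 0.4267
log10(ratio) = -0.3699
pH = pKa + log10(ratio) = 4.7460 - 0.3699 = 4.3761


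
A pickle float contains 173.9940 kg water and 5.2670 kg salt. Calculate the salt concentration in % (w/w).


Formula: Conc = salt / (water + salt) * 100
Substituting: Conc = 5.2670 / (173.9940 + 5.2670) * 100
Result: 2.9382 %


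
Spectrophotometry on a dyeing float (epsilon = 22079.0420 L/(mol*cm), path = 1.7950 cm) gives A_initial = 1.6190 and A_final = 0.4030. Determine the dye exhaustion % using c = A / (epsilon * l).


c_initial = A_i / (epsilon * l) = 1.6190 / (22079.0420 * 1.7950) = 4.0851e-05 mol/L
c_final = A_f / (epsilon * l) = 0.4030 / (22079.0420 * 1.7950) = 1.0169e-05 mol/L
Exhaustion = (c_initial - c_final) / c_initial * 100 = (4.0851e-05 - 1.0169e-05) / 4.0851e-05 * 100 = 75.1081 %


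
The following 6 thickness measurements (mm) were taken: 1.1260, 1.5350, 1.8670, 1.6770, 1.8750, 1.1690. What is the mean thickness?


Formula: Average = sum / n
Substituting: Average = 9.2490 / 6
Result: 1.5415 mm


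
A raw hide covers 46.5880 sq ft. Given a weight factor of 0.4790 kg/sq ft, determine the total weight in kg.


Formula: Weight = area * weight_per_sqft
Substituting: Weight = 46.5880 * 0.4790
Result: 22.3157 kg


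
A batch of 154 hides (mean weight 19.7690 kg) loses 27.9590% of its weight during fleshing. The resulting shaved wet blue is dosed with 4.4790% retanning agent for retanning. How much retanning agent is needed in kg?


Total_raw = N * avg_wt = 154 * 19.7690 = 3044.4260 kg
Substrate = Total_raw * (1 - loss/100) = 3044.4260 * (1 - 27.9590/100) = 2193.2349 kg
Retan = Substrate * pct / 100 = 2193.2349 * 4.4790 / 100 = 98.2350 kg


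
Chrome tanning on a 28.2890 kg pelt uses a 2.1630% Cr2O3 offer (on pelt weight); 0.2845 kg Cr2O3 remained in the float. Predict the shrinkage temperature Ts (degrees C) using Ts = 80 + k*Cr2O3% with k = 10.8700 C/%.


Offered = pelt * offer_pct / 100 = 28.2890 * 2.1630 / 100 = 0.6119 kg
Uptake = offered - residual = 0.6119 - 0.2845 = 0.3274 kg
Cr2O3% on pelt = uptake / pelt * 100 = 0.3274 / 28.2890 * 100 = 1.1573 %
Ts = 80 + k * Cr2O3% = 80 + 10.8700 * 1.1573 = 92.5799 C


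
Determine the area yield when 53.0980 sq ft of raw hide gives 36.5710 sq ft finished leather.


Formula: Yield = finished / raw * 100
Substituting: Yield = 36.5710 / 53.0980 * 100
Result: 68.8745 %


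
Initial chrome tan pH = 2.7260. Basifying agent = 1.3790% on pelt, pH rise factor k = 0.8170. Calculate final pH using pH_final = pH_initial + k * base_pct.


Formula: pH_final = pH_initial + k * base_pct
Substituting: pH_final = 2.7260 + 0.8170 * 1.3790
Result: 3.8526


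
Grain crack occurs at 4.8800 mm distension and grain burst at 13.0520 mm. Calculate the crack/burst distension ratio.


Formula: Ratio = crack / burst
Substituting: Ratio = 4.8800 / 13.0520
Result: 0.3739


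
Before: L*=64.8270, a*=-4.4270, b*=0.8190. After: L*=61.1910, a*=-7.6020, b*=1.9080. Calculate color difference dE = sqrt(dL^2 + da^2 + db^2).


dL = -3.6360, da = -3.1750, db = 1.0890
dE = sqrt((-3.6360)^2 + (-3.1750)^2 + 1.0890^2) = 4.9484


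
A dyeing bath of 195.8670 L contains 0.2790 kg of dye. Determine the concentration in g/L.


Formula: Conc = dye_mass(kg) / volume(L) * 1000
Substituting: Conc = 0.2790 / 195.8670 * 1000
Result: 1.4244 g/L


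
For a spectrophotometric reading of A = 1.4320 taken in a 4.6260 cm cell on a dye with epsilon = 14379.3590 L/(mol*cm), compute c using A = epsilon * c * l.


Formula: c = A / (epsilon * l)
Substituting: c = 1.4320 / (14379.3590 * 4.6260)
Result: 2.1528e-05 mol/L


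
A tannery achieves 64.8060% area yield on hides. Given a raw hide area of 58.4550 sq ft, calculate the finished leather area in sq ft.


Formula: finished = raw * yield / 100
Substituting: finished = 58.4550 * 64.8060 / 100
Result: 37.8823 sq ft


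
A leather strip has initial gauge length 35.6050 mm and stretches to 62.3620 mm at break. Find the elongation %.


Formula: Elongation = (Lf - L0) / L0 * 100
Substituting: Elongation = (62.3620 - 35.6050) / 35.6050 * 100
Result: 75.1496 %


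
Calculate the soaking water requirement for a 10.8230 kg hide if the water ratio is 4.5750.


Formula: Water = hide_weight * ratio
Substituting: Water = 10.8230 * 4.5750
Result: 49.5152 kg


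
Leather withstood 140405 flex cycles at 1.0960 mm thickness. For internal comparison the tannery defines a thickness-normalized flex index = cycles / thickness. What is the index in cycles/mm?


Formula: Index = cycles / thickness
Substituting: Index = 140405 / 1.0960
Result: 128106.7518 cycles/mm


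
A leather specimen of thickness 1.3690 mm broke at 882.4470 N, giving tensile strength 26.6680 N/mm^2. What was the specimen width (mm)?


Formula: w = F / (TS * t)
Substituting: w = 882.4470 / (26.6680 * 1.3690)
Result: 24.1710 mm


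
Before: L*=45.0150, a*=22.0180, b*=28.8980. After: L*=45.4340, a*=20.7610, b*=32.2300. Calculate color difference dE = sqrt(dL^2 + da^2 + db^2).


dL = 0.4190, da = -1.2570, db = 3.3320
dE = sqrt(0.4190^2 + (-1.2570)^2 + 3.3320^2) = 3.5858


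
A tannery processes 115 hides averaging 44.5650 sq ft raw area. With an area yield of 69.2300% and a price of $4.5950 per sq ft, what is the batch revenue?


Raw_total = N * avg_area = 115 * 44.5650 = 5124.9750 sq ft
Finished = Raw_total * yield / 100 = 5124.9750 * 69.2300 / 100 = 3548.0202 sq ft
Value = Finished * price = 3548.0202 * 4.5950 = 16303.1528 $


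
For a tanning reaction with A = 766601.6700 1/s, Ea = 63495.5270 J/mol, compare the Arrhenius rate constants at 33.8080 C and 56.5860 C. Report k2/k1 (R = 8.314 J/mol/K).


T1 = 33.8080 + 273.15 = 306.9580 K; T2 = 56.5860 + 273.15 = 329.7360 K
k1 = A * exp(-Ea/(R*T1)) = 766601.6700 * exp(-63495.5270/(8.314*306.9580)) = 1.2001e-05 1/s
k2 = A * exp(-Ea/(R*T2)) = 766601.6700 * exp(-63495.5270/(8.314*329.7360)) = 6.6936e-05 1/s
k2/k1 = 6.6936e-05 / 1.2001e-05 = 5.5773


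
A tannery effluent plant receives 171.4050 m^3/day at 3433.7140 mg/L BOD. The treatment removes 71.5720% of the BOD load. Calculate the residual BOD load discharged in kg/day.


Load_in = volume * conc / 1000 = 171.4050 * 3433.7140 / 1000 = 588.5557 kg/day
Removed = Load_in * eff / 100 = 588.5557 * 71.5720 / 100 = 421.2411 kg/day
Load_out = Load_in - Removed = 588.5557 - 421.2411 = 167.3146 kg/day


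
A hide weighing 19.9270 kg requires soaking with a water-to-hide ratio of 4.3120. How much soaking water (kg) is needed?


Formula: Water = hide_weight * ratio
Substituting: Water = 19.9270 * 4.3120
Result: 85.9252 kg


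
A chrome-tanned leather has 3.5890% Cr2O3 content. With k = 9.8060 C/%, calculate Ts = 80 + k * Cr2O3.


Formula: Ts = 80 + k * Cr2O3
Substituting: Ts = 80 + 9.8060 * 3.5890
Result: 115.1937 C


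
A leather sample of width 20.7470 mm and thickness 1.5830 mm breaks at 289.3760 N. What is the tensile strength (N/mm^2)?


Formula: TS = force / (width * thickness)
Substituting: TS = 289.3760 / (20.7470 * 1.5830)
Result: 8.8110 N/mm^2


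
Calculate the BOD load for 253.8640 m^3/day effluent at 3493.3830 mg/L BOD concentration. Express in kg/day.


Formula: BOD_load = volume * conc / 1000
Substituting: BOD_load = 253.8640 * 3493.3830 / 1000
Result: 886.8442 kg/day


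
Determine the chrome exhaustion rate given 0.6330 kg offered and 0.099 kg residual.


Formula: Uptake = (offered - residual) / offered * 100
Substituting: Uptake = (0.6330 - 0.099) / 0.6330 * 100
Result: 84.3602 %


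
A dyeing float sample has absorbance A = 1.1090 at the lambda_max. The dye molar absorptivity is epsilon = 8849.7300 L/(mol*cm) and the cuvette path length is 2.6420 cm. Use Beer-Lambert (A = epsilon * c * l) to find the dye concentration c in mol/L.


Formula: c = A / (epsilon * l)
Substituting: c = 1.1090 / (8849.7300 * 2.6420)
Result: 4.7432e-05 mol/L


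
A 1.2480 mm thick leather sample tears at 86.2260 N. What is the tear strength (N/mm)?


Formula: Tear strength = force / thickness
Substituting: Tear strength = 86.2260 / 1.2480
Result: 69.0913 N/mm


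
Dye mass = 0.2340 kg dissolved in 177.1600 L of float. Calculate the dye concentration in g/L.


Formula: Conc = dye_mass(kg) / volume(L) * 1000
Substituting: Conc = 0.2340 / 177.1600 * 1000
Result: 1.3208 g/L


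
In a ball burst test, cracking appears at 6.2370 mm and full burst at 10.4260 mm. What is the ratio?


Formula: Ratio = crack / burst
Substituting: Ratio = 6.2370 / 10.4260
Result: 0.5982


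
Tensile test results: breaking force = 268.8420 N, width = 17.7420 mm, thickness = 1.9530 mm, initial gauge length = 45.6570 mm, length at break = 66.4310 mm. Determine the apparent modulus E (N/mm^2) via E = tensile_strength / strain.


TS = F / (w * t) = 268.8420 / (17.7420 * 1.9530) = 7.7588 N/mm^2
strain = (Lf - L0) / L0 = (66.4310 - 45.6570) / 45.6570 = 0.4550
E = TS / strain = 7.7588 / 0.4550 = 17.0522 N/mm^2


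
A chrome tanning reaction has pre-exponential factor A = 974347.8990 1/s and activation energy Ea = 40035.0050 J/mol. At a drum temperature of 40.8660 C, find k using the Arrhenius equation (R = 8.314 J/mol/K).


T_K = T_C + 273.15 = 40.8660 + 273.15 = 314.0160 K
exponent = -Ea / (R * T_K) = -40035.0050 / (8.314 * 314.0160) = -15.3348
k = A * exp(exponent) = 974347.8990 * exp(-15.3348) = 0.2133 1/s


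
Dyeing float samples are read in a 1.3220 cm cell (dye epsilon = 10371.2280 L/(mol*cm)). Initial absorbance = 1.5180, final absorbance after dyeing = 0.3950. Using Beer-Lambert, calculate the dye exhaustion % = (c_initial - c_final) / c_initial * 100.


c_initial = A_i / (epsilon * l) = 1.5180 / (10371.2280 * 1.3220) = 1.1072e-04 mol/L
c_final = A_f / (epsilon * l) = 0.3950 / (10371.2280 * 1.3220) = 2.8809e-05 mol/L
Exhaustion = (c_initial - c_final) / c_initial * 100 = (1.1072e-04 - 2.8809e-05) / 1.1072e-04 * 100 = 73.9789 %


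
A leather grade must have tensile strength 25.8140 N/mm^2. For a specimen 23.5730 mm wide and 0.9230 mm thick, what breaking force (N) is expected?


Formula: F = TS * w * t
Substituting: F = 25.8140 * 23.5730 * 0.9230
Result: 561.6579 N


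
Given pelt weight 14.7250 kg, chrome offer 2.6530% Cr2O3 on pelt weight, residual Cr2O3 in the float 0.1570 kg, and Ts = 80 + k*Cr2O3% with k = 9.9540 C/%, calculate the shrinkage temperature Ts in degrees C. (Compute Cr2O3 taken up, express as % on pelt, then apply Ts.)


Offered = pelt * offer_pct / 100 = 14.7250 * 2.6530 / 100 = 0.3907 kg
Uptake = offered - residual = 0.3907 - 0.1570 = 0.2337 kg
Cr2O3% on pelt = uptake / pelt * 100 = 0.2337 / 14.7250 * 100 = 1.5868 %
Ts = 80 + k * Cr2O3% = 80 + 9.9540 * 1.5868 = 95.7949 C


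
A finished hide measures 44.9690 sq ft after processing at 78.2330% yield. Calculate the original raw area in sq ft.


Formula: raw = finished * 100 / yield
Substituting: raw = 44.9690 * 100 / 78.2330
Result: 57.4809 sq ft


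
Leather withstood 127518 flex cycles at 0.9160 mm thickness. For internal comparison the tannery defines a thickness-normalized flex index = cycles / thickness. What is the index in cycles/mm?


Formula: Index = cycles / thickness
Substituting: Index = 127518 / 0.9160
Result: 139211.7904 cycles/mm


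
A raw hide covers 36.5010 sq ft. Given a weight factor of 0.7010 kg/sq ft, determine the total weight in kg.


Formula: Weight = area * weight_per_sqft
Substituting: Weight = 36.5010 * 0.7010
Result: 25.5872 kg


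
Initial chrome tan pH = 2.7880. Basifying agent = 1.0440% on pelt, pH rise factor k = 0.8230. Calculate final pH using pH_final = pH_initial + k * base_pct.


Formula: pH_final = pH_initial + k * base_pct
Substituting: pH_final = 2.7880 + 0.8230 * 1.0440
Result: 3.6472


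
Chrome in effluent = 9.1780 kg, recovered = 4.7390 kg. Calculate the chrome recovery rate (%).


Formula: Recovery = recovered / input * 100
Substituting: Recovery = 4.7390 / 9.1780 * 100
Result: 51.6343 %


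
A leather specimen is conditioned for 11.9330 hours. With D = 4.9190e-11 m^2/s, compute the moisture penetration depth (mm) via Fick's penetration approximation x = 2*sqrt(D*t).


t = 11.9330 hr * 3600 = 42958.8000 s
D * t = 4.9190e-11 * 42958.8000 = 2.1131e-06
x = 2 * sqrt(D*t) = 2 * sqrt(2.1131e-06) = 0.00290733 m = 2.9073 mm


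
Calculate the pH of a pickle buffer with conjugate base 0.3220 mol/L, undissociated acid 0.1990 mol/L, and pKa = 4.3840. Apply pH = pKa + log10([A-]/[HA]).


ratio = [A-] / [HA] = 0.3220 / 0.1990 = 1.6181
log10(ratio) = 0.2090
pH = pKa + log10(ratio) = 4.3840 + 0.2090 = 4.5930


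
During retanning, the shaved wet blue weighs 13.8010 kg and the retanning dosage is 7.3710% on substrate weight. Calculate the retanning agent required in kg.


Formula: Retan = substrate * pct / 100
Substituting: Retan = 13.8010 * 7.3710 / 100
Result: 1.0173 kg


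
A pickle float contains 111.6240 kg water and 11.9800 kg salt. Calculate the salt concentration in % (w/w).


Formula: Conc = salt / (water + salt) * 100
Substituting: Conc = 11.9800 / (111.6240 + 11.9800) * 100
Result: 9.6922 %


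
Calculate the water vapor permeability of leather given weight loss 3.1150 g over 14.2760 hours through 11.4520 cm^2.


Formula: WVP = loss / (area * time)
Substituting: WVP = 3.1150 / (11.4520 * 14.2760)
Result: 0.0190533 g/(cm^2*hr)


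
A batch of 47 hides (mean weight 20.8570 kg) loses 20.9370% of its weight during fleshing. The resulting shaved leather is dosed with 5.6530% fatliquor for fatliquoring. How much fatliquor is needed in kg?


Total_raw = N * avg_wt = 47 * 20.8570 = 980.2790 kg
Substrate = Total_raw * (1 - loss/100) = 980.2790 * (1 - 20.9370/100) = 775.0380 kg
Fat = Substrate * pct / 100 = 775.0380 * 5.6530 / 100 = 43.8129 kg


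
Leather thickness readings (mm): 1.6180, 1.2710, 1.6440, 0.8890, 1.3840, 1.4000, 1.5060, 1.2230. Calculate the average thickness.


Formula: Average = sum / n
Substituting: Average = 10.9350 / 8
Result: 1.3669 mm


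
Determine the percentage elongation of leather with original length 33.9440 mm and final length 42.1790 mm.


Formula: Elongation = (Lf - L0) / L0 * 100
Substituting: Elongation = (42.1790 - 33.9440) / 33.9440 * 100
Result: 24.2605 %


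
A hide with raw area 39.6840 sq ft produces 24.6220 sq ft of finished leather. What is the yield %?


Formula: Yield = finished / raw * 100
Substituting: Yield = 24.6220 / 39.6840 * 100
Result: 62.0452 %


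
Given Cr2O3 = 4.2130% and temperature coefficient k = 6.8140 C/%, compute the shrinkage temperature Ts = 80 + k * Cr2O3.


Formula: Ts = 80 + k * Cr2O3
Substituting: Ts = 80 + 6.8140 * 4.2130
Result: 108.7074 C


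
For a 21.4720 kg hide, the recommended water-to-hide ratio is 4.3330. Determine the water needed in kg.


Formula: Water = hide_weight * ratio
Substituting: Water = 21.4720 * 4.3330
Result: 93.0382 kg


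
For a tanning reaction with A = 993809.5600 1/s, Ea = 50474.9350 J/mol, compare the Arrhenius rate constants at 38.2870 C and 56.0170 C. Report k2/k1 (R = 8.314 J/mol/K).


T1 = 38.2870 + 273.15 = 311.4370 K; T2 = 56.0170 + 273.15 = 329.1670 K
k1 = A * exp(-Ea/(R*T1)) = 993809.5600 * exp(-50474.9350/(8.314*311.4370)) = 0.00339838 1/s
k2 = A * exp(-Ea/(R*T2)) = 993809.5600 * exp(-50474.9350/(8.314*329.1670)) = 0.00971136 1/s
k2/k1 = 0.00971136 / 0.00339838 = 2.8576


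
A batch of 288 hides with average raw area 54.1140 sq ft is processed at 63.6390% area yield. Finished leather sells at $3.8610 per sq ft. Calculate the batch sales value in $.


Raw_total = N * avg_area = 288 * 54.1140 = 15584.8320 sq ft
Finished = Raw_total * yield / 100 = 15584.8320 * 63.6390 / 100 = 9918.0312 sq ft
Value = Finished * price = 9918.0312 * 3.8610 = 38293.5186 $


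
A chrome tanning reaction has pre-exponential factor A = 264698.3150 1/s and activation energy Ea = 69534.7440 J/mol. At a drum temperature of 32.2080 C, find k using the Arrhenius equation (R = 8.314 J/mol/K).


T_K = T_C + 273.15 = 32.2080 + 273.15 = 305.3580 K
exponent = -Ea / (R * T_K) = -69534.7440 / (8.314 * 305.3580) = -27.3894
k = A * exp(exponent) = 264698.3150 * exp(-27.3894) = 3.3704e-07 1/s


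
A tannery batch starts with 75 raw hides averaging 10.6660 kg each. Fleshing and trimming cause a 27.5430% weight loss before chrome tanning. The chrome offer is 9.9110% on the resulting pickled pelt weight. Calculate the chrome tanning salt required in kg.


Total_raw = N * avg_wt = 75 * 10.6660 = 799.9500 kg
Substrate = Total_raw * (1 - loss/100) = 799.9500 * (1 - 27.5430/100) = 579.6198 kg
Chrome = Substrate * pct / 100 = 579.6198 * 9.9110 / 100 = 57.4461 kg


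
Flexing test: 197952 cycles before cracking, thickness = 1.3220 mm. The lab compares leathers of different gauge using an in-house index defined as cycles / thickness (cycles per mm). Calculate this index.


Formula: Index = cycles / thickness
Substituting: Index = 197952 / 1.3220
Result: 149736.7625 cycles/mm


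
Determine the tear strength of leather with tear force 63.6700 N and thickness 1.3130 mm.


Formula: Tear strength = force / thickness
Substituting: Tear strength = 63.6700 / 1.3130
Result: 48.4920 N/mm


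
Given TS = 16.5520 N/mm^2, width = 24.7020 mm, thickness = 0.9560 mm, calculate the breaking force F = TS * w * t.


Formula: F = TS * w * t
Substituting: F = 16.5520 * 24.7020 * 0.9560
Result: 390.8773 N


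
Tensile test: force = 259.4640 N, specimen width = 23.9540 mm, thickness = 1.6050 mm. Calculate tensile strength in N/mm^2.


Formula: TS = force / (width * thickness)
Substituting: TS = 259.4640 / (23.9540 * 1.6050)
Result: 6.7488 N/mm^2


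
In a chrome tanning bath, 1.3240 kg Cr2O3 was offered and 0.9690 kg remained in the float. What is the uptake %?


Formula: Uptake = (offered - residual) / offered * 100
Substituting: Uptake = (1.3240 - 0.9690) / 1.3240 * 100
Result: 26.8127 %


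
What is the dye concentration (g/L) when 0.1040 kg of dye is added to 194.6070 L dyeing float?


Formula: Conc = dye_mass(kg) / volume(L) * 1000
Substituting: Conc = 0.1040 / 194.6070 * 1000
Result: 0.5344 g/L


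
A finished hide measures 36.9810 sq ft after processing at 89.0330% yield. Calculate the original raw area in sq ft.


Formula: raw = finished * 100 / yield
Substituting: raw = 36.9810 * 100 / 89.0330
Result: 41.5363 sq ft


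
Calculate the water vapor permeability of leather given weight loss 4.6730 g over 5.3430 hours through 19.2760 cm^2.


Formula: WVP = loss / (area * time)
Substituting: WVP = 4.6730 / (19.2760 * 5.3430)
Result: 0.0453726 g/(cm^2*hr)


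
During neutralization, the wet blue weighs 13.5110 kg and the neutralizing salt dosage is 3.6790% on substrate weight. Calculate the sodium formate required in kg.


Formula: Neutralizer = substrate * pct / 100
Substituting: Neutralizer = 13.5110 * 3.6790 / 100
Result: 0.4971 kg


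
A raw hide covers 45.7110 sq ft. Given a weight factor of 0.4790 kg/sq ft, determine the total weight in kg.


Formula: Weight = area * weight_per_sqft
Substituting: Weight = 45.7110 * 0.4790
Result: 21.8956 kg


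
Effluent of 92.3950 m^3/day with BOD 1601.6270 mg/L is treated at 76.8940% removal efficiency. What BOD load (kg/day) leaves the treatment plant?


Load_in = volume * conc / 1000 = 92.3950 * 1601.6270 / 1000 = 147.9823 kg/day
Removed = Load_in * eff / 100 = 147.9823 * 76.8940 / 100 = 113.7895 kg/day
Load_out = Load_in - Removed = 147.9823 - 113.7895 = 34.1928 kg/day


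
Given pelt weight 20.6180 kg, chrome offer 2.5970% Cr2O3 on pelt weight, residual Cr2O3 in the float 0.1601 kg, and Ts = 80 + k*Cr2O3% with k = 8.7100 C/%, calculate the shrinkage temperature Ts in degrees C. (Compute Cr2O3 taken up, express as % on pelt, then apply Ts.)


Offered = pelt * offer_pct / 100 = 20.6180 * 2.5970 / 100 = 0.5354 kg
Uptake = offered - residual = 0.5354 - 0.1601 = 0.3753 kg
Cr2O3% on pelt = uptake / pelt * 100 = 0.3753 / 20.6180 * 100 = 1.8205 %
Ts = 80 + k * Cr2O3% = 80 + 8.7100 * 1.8205 = 95.8565 C


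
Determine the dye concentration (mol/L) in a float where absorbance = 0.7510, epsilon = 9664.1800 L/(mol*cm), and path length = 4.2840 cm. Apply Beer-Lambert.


Formula: c = A / (epsilon * l)
Substituting: c = 0.7510 / (9664.1800 * 4.2840)
Result: 1.8140e-05 mol/L


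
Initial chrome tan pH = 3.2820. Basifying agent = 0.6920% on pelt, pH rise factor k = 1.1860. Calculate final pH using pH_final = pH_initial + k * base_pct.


Formula: pH_final = pH_initial + k * base_pct
Substituting: pH_final = 3.2820 + 1.1860 * 0.6920
Result: 4.1027


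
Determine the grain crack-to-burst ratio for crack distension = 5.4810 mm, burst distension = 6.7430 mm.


Formula: Ratio = crack / burst
Substituting: Ratio = 5.4810 / 6.7430
Result: 0.8128


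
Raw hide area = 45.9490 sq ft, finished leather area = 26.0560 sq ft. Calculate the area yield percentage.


Formula: Yield = finished / raw * 100
Substituting: Yield = 26.0560 / 45.9490 * 100
Result: 56.7063 %


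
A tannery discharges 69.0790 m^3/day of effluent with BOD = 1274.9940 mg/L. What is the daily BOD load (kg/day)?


Formula: BOD_load = volume * conc / 1000
Substituting: BOD_load = 69.0790 * 1274.9940 / 1000
Result: 88.0753 kg/day


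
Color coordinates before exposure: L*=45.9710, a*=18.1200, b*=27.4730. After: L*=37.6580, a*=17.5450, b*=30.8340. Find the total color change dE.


dL = -8.3130, da = -0.5750, db = 3.3610
dE = sqrt((-8.3130)^2 + (-0.5750)^2 + 3.3610^2) = 8.9851


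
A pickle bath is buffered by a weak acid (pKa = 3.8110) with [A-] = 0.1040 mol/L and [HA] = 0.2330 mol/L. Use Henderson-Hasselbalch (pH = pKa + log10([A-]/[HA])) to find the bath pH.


ratio = [A-] / [HA] = 0.1040 / 0.2330 = 0.4464
log10(ratio) = -0.3503
pH = pKa + log10(ratio) = 3.8110 - 0.3503 = 3.4607


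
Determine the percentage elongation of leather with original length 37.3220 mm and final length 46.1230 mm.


Formula: Elongation = (Lf - L0) / L0 * 100
Substituting: Elongation = (46.1230 - 37.3220) / 37.3220 * 100
Result: 23.5813 %


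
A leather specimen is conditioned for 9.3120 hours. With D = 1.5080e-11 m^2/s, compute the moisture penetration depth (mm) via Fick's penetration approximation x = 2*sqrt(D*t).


t = 9.3120 hr * 3600 = 33523.2000 s
D * t = 1.5080e-11 * 33523.2000 = 5.0553e-07
x = 2 * sqrt(D*t) = 2 * sqrt(5.0553e-07) = 0.00142201 m = 1.4220 mm


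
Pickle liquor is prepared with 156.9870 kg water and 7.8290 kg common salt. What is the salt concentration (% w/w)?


Formula: Conc = salt / (water + salt) * 100
Substituting: Conc = 7.8290 / (156.9870 + 7.8290) * 100
Result: 4.7501 %


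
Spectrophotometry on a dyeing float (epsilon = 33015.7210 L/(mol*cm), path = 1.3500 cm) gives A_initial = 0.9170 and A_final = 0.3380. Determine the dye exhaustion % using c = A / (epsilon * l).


c_initial = A_i / (epsilon * l) = 0.9170 / (33015.7210 * 1.3500) = 2.0574e-05 mol/L
c_final = A_f / (epsilon * l) = 0.3380 / (33015.7210 * 1.3500) = 7.5834e-06 mol/L
Exhaustion = (c_initial - c_final) / c_initial * 100 = (2.0574e-05 - 7.5834e-06) / 2.0574e-05 * 100 = 63.1407 %


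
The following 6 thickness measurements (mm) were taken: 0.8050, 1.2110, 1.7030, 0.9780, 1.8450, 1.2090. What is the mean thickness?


Formula: Average = sum / n
Substituting: Average = 7.7510 / 6
Result: 1.2918 mm


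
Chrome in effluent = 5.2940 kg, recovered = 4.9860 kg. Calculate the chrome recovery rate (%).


Formula: Recovery = recovered / input * 100
Substituting: Recovery = 4.9860 / 5.2940 * 100
Result: 94.1821 %


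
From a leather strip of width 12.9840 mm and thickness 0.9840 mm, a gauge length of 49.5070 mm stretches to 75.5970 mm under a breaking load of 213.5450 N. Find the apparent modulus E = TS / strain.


TS = F / (w * t) = 213.5450 / (12.9840 * 0.9840) = 16.7142 N/mm^2
strain = (Lf - L0) / L0 = (75.5970 - 49.5070) / 49.5070 = 0.5270
E = TS / strain = 16.7142 / 0.5270 = 31.7160 N/mm^2


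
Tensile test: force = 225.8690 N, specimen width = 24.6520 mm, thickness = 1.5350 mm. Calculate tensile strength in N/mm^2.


Formula: TS = force / (width * thickness)
Substituting: TS = 225.8690 / (24.6520 * 1.5350)
Result: 5.9689 N/mm^2


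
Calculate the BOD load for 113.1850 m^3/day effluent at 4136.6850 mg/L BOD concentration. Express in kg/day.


Formula: BOD_load = volume * conc / 1000
Substituting: BOD_load = 113.1850 * 4136.6850 / 1000
Result: 468.2107 kg/day


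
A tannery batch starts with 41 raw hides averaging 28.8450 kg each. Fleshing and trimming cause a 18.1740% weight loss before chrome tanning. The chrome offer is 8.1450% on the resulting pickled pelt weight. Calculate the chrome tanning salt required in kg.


Total_raw = N * avg_wt = 41 * 28.8450 = 1182.6450 kg
Substrate = Total_raw * (1 - loss/100) = 1182.6450 * (1 - 18.1740/100) = 967.7111 kg
Chrome = Substrate * pct / 100 = 967.7111 * 8.1450 / 100 = 78.8201 kg


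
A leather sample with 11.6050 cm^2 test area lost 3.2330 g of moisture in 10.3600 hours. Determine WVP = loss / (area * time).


Formula: WVP = loss / (area * time)
Substituting: WVP = 3.2330 / (11.6050 * 10.3600)
Result: 0.0268906 g/(cm^2*hr)


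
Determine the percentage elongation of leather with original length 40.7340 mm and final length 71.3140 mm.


Formula: Elongation = (Lf - L0) / L0 * 100
Substituting: Elongation = (71.3140 - 40.7340) / 40.7340 * 100
Result: 75.0724 %


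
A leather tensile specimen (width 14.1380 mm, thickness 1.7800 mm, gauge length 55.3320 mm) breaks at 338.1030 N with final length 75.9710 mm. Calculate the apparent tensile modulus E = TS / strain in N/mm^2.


TS = F / (w * t) = 338.1030 / (14.1380 * 1.7800) = 13.4351 N/mm^2
strain = (Lf - L0) / L0 = (75.9710 - 55.3320) / 55.3320 = 0.3730
E = TS / strain = 13.4351 / 0.3730 = 36.0188 N/mm^2


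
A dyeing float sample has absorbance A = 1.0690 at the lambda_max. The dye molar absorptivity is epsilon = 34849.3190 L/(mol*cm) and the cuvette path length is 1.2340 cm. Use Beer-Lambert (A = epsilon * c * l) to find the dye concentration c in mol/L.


Formula: c = A / (epsilon * l)
Substituting: c = 1.0690 / (34849.3190 * 1.2340)
Result: 2.4858e-05 mol/L


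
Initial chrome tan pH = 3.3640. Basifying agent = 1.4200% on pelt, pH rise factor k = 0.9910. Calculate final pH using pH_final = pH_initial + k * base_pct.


Formula: pH_final = pH_initial + k * base_pct
Substituting: pH_final = 3.3640 + 0.9910 * 1.4200
Result: 4.7712


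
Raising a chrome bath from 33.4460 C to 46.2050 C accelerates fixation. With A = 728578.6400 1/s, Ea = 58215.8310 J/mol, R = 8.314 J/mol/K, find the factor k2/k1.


T1 = 33.4460 + 273.15 = 306.5960 K; T2 = 46.2050 + 273.15 = 319.3550 K
k1 = A * exp(-Ea/(R*T1)) = 728578.6400 * exp(-58215.8310/(8.314*306.5960)) = 8.7884e-05 1/s
k2 = A * exp(-Ea/(R*T2)) = 728578.6400 * exp(-58215.8310/(8.314*319.3550)) = 2.1887e-04 1/s
k2/k1 = 2.1887e-04 / 8.7884e-05 = 2.4904


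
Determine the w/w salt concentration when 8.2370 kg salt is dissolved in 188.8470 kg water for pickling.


Formula: Conc = salt / (water + salt) * 100
Substituting: Conc = 8.2370 / (188.8470 + 8.2370) * 100
Result: 4.1794 %


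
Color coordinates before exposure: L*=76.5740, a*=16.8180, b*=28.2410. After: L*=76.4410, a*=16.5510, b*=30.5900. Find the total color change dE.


dL = -0.1330, da = -0.2670, db = 2.3490
dE = sqrt((-0.1330)^2 + (-0.2670)^2 + 2.3490^2) = 2.3679


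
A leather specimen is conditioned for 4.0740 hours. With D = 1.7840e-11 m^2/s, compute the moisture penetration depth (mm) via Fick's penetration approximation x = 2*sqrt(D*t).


t = 4.0740 hr * 3600 = 14666.4000 s
D * t = 1.7840e-11 * 14666.4000 = 2.6165e-07
x = 2 * sqrt(D*t) = 2 * sqrt(2.6165e-07) = 0.00102303 m = 1.0230 mm


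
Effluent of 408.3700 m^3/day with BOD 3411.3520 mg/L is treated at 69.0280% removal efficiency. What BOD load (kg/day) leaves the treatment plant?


Load_in = volume * conc / 1000 = 408.3700 * 3411.3520 / 1000 = 1393.0938 kg/day
Removed = Load_in * eff / 100 = 1393.0938 * 69.0280 / 100 = 961.6248 kg/day
Load_out = Load_in - Removed = 1393.0938 - 961.6248 = 431.4690 kg/day


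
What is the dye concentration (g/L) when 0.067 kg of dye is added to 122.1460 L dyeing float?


Formula: Conc = dye_mass(kg) / volume(L) * 1000
Substituting: Conc = 0.067 / 122.1460 * 1000
Result: 0.5485 g/L


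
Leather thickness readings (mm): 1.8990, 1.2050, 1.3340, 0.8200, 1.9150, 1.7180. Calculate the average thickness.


Formula: Average = sum / n
Substituting: Average = 8.8910 / 6
Result: 1.4818 mm


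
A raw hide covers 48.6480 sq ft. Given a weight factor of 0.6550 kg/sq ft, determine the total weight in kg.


Formula: Weight = area * weight_per_sqft
Substituting: Weight = 48.6480 * 0.6550
Result: 31.8644 kg


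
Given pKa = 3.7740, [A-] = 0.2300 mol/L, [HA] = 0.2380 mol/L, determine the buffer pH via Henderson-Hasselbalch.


ratio = [A-] / [HA] = 0.2300 / 0.2380 = 0.9664
log10(ratio) = -0.0148491
pH = pKa + log10(ratio) = 3.7740 - 0.0148491 = 3.7592
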